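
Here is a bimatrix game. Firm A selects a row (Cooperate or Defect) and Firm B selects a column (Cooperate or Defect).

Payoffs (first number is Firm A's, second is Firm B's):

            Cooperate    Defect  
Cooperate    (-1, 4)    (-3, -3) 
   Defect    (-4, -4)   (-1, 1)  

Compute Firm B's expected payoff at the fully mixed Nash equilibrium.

First find p, the probability Firm A plays Cooperate, from Firm B's indifference between Cooperate and Defect: 4p − 4(1−p) = −3p + (1−p), giving p = 5/12.
Since Firm B is indifferent in equilibrium, Firm B's expected payoff equals the payoff from either column against (5/12, 7/12). Using Cooperate: 4(5/12) − 4(7/12) = -2/3.

-2/3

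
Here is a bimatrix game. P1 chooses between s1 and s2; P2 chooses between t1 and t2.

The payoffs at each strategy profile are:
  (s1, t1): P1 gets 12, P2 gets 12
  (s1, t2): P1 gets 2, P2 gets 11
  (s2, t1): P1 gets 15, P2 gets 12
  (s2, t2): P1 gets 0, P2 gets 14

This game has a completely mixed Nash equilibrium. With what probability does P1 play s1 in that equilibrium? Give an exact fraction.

2/3

Let p be the probability that P1 plays s1. In a completely mixed equilibrium, P2 must be indifferent between t1 and t2.
P2's expected payoff from t1 is 12p + 12(1−p); from t2 it is 11p + 14(1−p).
Setting these equal: 12 = −3p + 14, so p = 2/3.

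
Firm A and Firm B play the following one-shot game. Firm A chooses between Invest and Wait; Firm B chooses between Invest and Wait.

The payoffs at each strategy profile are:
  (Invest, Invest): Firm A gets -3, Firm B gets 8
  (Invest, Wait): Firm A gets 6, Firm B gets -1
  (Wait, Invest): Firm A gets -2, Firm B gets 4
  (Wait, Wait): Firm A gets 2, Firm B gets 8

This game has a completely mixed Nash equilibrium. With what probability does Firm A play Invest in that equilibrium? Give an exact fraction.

4/13

Let p be the probability that Firm A plays Invest. In a completely mixed equilibrium, Firm B must be indifferent between Invest and Wait.
Firm B's expected payoff from Invest is 8p + 4(1−p); from Wait it is −p + 8(1−p).
Setting these equal: 4p + 4 = −9p + 8, so p = 4/13.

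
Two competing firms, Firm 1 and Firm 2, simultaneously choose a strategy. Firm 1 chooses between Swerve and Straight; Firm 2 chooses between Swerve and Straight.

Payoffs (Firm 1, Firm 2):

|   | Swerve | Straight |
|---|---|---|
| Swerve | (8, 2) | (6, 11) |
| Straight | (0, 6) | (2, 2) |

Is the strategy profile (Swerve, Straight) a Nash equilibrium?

At (Swerve, Straight), Firm 1 earns 6; switching to Straight would give 2, so Firm 1 has no profitable deviation.
Firm 2 earns 11; switching to Swerve would give 2, so Firm 2 has no profitable deviation.
Neither player can gain by a unilateral deviation, so this profile is a Nash equilibrium.

Yes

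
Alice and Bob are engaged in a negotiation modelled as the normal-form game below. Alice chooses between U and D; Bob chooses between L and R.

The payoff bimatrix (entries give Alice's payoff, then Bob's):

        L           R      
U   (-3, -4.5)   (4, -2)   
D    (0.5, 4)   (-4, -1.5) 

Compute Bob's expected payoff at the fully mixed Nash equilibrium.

First find p, the probability Alice plays U, from Bob's indifference between L and R: −4.5p + 4(1−p) = −2p − 1.5(1−p), giving p = 11/16.
Since Bob is indifferent in equilibrium, Bob's expected payoff equals the payoff from either column against (11/16, 5/16). Using L: −4.5(11/16) + 4(5/16) = -59/32.

-59/32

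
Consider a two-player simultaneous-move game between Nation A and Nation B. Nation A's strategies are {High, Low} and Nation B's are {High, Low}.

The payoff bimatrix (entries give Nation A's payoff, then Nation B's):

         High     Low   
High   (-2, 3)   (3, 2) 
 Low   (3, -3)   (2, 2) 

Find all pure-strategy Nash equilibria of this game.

(High, High): Nation A prefers Low (3 > -2) — not an equilibrium.
(High, Low): Nation B prefers High (3 > 2) — not an equilibrium.
(Low, High): Nation B prefers Low (2 > -3) — not an equilibrium.
(Low, Low): Nation A prefers High (3 > 2) — not an equilibrium.

none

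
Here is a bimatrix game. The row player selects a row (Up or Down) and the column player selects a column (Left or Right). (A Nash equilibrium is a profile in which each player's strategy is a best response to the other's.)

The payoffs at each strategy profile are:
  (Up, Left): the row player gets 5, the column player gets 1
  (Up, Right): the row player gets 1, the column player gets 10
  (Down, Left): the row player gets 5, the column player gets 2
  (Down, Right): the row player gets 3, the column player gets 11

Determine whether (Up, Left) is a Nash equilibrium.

At (Up, Left), the row player earns 5; switching to Down would give 5, so the row player has no profitable deviation.
The column player earns 1; switching to Right would give 10, so the column player would deviate.
Since at least one player can profitably deviate, this is not a Nash equilibrium.

No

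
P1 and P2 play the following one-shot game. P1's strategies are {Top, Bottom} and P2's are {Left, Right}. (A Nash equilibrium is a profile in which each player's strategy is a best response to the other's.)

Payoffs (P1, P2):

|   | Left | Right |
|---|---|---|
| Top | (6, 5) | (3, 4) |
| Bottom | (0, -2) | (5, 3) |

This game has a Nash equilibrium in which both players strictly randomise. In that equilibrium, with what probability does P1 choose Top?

5/6

Let r be the probability that P1 plays Top. In a completely mixed equilibrium, P2 must be indifferent between Left and Right.
P2's expected payoff from Left is 5r − 2(1−r); from Right it is 4r + 3(1−r).
Setting these equal: 7r − 2 = r + 3, so r = 5/6.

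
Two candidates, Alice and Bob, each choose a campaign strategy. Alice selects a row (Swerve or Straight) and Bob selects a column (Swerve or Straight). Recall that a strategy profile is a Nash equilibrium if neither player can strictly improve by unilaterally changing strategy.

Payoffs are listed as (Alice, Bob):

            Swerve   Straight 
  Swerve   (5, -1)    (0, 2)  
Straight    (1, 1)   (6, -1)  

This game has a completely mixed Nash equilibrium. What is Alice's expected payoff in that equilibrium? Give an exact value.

3

First find q, the probability Bob plays Swerve, from Alice's indifference between Swerve and Straight: 5q = q + 6(1−q), giving q = 3/5.
Since Alice is indifferent in equilibrium, Alice's expected payoff equals the payoff from either row against (3/5, 2/5). Using Swerve: 5(3/5) = 3.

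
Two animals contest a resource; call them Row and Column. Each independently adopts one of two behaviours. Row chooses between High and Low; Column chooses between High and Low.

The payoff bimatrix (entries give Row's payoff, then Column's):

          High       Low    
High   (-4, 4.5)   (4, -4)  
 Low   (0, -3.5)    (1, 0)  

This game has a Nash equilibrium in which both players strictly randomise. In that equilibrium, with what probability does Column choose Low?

Let c be the probability that Column plays High. In a completely mixed equilibrium, Row must be indifferent between High and Low.
Row's expected payoff from High is −4c + 4(1−c); from Low it is (1−c).
Setting these equal: −8c + 4 = −c + 1, so c = 3/7.
Therefore Column plays Low with probability 1 − 3/7 = 4/7.

4/7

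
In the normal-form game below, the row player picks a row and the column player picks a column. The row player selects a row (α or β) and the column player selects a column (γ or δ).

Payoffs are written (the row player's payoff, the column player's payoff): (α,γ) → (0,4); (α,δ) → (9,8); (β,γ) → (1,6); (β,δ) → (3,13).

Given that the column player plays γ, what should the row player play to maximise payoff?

Against γ, the row player earns 0 from α and 1 from β.
So β is the best response.

β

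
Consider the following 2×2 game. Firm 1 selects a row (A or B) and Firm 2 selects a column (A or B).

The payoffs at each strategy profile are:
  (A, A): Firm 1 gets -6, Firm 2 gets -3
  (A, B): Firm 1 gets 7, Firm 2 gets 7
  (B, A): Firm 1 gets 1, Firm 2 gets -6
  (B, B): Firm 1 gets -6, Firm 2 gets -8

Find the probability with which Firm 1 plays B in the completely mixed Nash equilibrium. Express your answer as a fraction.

Let r be the probability that Firm 1 plays A. In a completely mixed equilibrium, Firm 2 must be indifferent between A and B.
Firm 2's expected payoff from A is −3r − 6(1−r); from B it is 7r − 8(1−r).
Setting these equal: 3r − 6 = 15r − 8, so r = 1/6.
Therefore Firm 1 plays B with probability 1 − 1/6 = 5/6.

5/6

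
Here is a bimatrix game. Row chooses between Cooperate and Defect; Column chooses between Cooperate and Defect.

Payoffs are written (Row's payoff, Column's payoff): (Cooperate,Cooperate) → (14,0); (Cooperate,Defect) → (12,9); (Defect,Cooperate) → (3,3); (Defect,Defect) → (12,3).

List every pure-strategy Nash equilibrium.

(Cooperate, Defect) and (Defect, Defect)

(Cooperate, Cooperate): Column prefers Defect (9 > 0) — not an equilibrium.
(Cooperate, Defect): Row gets 12 ≥ 12 from Defect, and Column gets 9 ≥ 0 from Cooperate — Nash equilibrium.
(Defect, Cooperate): Row prefers Cooperate (14 > 3) — not an equilibrium.
(Defect, Defect): Row gets 12 ≥ 12 from Cooperate, and Column gets 3 ≥ 3 from Cooperate — Nash equilibrium.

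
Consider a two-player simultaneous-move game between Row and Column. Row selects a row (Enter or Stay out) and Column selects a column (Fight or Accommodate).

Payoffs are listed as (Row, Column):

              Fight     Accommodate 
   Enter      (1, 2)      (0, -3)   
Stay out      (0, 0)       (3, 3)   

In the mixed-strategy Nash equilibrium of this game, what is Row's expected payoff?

First find q, the probability Column plays Fight, from Row's indifference between Enter and Stay out: q = 3(1−q), giving q = 3/4.
Since Row is indifferent in equilibrium, Row's expected payoff equals the payoff from either row against (3/4, 1/4). Using Enter: (3/4) = 3/4.

3/4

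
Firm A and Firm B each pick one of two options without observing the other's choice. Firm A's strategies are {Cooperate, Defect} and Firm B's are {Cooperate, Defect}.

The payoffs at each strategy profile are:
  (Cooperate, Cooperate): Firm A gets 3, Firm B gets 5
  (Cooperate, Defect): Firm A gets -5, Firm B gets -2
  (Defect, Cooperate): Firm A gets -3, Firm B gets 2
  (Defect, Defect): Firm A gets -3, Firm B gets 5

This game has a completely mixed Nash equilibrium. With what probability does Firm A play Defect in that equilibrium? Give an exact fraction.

Let x be the probability that Firm A plays Cooperate. In a completely mixed equilibrium, Firm B must be indifferent between Cooperate and Defect.
Firm B's expected payoff from Cooperate is 5x + 2(1−x); from Defect it is −2x + 5(1−x).
Setting these equal: 3x + 2 = −7x + 5, so x = 3/10.
Therefore Firm A plays Defect with probability 1 − 3/10 = 7/10.

7/10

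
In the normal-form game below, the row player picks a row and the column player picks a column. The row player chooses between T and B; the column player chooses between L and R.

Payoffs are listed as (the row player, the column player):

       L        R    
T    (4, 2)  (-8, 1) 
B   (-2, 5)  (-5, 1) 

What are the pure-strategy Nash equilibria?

(T, L)

(T, L): the row player gets 4 ≥ -2 from B, and the column player gets 2 ≥ 1 from R — Nash equilibrium.
(T, R): the row player prefers B (-5 > -8); the column player prefers L (2 > 1) — not an equilibrium.
(B, L): the row player prefers T (4 > -2) — not an equilibrium.
(B, R): the column player prefers L (5 > 1) — not an equilibrium.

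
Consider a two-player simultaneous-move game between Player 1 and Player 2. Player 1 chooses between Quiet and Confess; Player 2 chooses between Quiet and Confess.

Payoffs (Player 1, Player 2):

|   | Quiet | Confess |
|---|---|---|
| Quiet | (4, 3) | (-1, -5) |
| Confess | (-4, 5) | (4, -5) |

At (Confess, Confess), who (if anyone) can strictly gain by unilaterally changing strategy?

Player 2

Player 1 at (Confess, Confess) earns 4; deviating to Quiet yields -1 — not better.
Player 2 earns -5; deviating to Quiet yields 5 — a strict improvement.
Only Player 2 has a strictly profitable deviation.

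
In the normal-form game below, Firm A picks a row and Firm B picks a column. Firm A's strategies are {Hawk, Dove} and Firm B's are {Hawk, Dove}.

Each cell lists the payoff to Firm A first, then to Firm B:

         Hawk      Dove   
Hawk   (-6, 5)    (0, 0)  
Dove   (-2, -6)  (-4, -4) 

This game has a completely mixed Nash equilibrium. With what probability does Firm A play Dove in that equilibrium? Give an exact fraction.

5/7

Let p be the probability that Firm A plays Hawk. In a completely mixed equilibrium, Firm B must be indifferent between Hawk and Dove.
Firm B's expected payoff from Hawk is 5p − 6(1−p); from Dove it is −4(1−p).
Setting these equal: 11p − 6 = 4p − 4, so p = 2/7.
Therefore Firm A plays Dove with probability 1 − 2/7 = 5/7.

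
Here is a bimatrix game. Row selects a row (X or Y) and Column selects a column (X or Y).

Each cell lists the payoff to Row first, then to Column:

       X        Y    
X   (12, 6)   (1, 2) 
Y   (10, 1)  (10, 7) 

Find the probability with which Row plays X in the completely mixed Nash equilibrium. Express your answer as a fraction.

Let p be the probability that Row plays X. In a completely mixed equilibrium, Column must be indifferent between X and Y.
Column's expected payoff from X is 6p + (1−p); from Y it is 2p + 7(1−p).
Setting these equal: 5p + 1 = −5p + 7, so p = 3/5.

3/5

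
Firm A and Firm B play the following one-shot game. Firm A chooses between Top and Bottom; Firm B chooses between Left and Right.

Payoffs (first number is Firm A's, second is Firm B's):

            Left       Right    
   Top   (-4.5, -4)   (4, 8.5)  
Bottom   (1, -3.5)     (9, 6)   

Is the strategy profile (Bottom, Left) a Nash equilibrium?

No

At (Bottom, Left), Firm A earns 1; switching to Top would give -4.5, so Firm A has no profitable deviation.
Firm B earns -3.5; switching to Right would give 6, so Firm B would deviate.
Since at least one player can profitably deviate, this is not a Nash equilibrium.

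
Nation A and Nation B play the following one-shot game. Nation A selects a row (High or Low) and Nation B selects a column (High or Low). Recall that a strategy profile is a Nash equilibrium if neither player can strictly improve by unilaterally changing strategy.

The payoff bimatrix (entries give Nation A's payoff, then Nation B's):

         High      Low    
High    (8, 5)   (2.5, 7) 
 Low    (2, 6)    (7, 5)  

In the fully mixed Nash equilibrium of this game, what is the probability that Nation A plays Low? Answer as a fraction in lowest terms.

Let p be the probability that Nation A plays High. In a completely mixed equilibrium, Nation B must be indifferent between High and Low.
Nation B's expected payoff from High is 5p + 6(1−p); from Low it is 7p + 5(1−p).
Setting these equal: −p + 6 = 2p + 5, so p = 1/3.
Therefore Nation A plays Low with probability 1 − 1/3 = 2/3.

2/3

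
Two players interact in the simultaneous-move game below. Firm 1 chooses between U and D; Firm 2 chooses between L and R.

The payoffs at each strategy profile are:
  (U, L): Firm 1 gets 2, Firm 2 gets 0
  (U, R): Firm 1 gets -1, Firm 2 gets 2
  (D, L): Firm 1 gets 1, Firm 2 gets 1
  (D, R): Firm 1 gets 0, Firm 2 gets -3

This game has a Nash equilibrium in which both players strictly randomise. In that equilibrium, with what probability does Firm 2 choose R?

1/2

Let y be the probability that Firm 2 plays L. In a completely mixed equilibrium, Firm 1 must be indifferent between U and D.
Firm 1's expected payoff from U is 2y − (1−y); from D it is y.
Setting these equal: 3y − 1 = y, so y = 1/2.
Therefore Firm 2 plays R with probability 1 − 1/2 = 1/2.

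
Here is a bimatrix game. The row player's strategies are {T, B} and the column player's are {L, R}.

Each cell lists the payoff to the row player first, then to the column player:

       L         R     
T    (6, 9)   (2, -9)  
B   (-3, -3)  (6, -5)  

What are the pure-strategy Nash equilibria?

(T, L)

(T, L): the row player gets 6 ≥ -3 from B, and the column player gets 9 ≥ -9 from R — Nash equilibrium.
(T, R): the row player prefers B (6 > 2); the column player prefers L (9 > -9) — not an equilibrium.
(B, L): the row player prefers T (6 > -3) — not an equilibrium.
(B, R): the column player prefers L (-3 > -5) — not an equilibrium.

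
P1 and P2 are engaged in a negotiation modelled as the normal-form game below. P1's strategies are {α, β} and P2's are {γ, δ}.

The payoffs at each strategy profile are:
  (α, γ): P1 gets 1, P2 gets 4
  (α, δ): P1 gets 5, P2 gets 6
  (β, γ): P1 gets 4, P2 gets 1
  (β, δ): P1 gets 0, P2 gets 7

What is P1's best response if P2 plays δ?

α

Against δ, P1 earns 5 from α and 0 from β.
So α is the best response.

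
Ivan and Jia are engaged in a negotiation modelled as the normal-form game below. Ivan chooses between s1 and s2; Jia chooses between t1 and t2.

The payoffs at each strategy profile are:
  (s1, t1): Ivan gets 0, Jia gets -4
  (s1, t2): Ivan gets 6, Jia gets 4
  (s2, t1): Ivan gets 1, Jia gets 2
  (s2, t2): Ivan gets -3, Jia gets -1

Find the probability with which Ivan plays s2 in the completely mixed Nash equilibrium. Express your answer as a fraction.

Let x be the probability that Ivan plays s1. In a completely mixed equilibrium, Jia must be indifferent between t1 and t2.
Jia's expected payoff from t1 is −4x + 2(1−x); from t2 it is 4x − (1−x).
Setting these equal: −6x + 2 = 5x − 1, so x = 3/11.
Therefore Ivan plays s2 with probability 1 − 3/11 = 8/11.

8/11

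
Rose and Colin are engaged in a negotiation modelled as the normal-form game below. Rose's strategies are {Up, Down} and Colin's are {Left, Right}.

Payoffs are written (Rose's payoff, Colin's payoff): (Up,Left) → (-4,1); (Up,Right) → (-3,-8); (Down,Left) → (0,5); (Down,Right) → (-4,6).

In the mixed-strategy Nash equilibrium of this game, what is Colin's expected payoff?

First find p, the probability Rose plays Up, from Colin's indifference between Left and Right: p + 5(1−p) = −8p + 6(1−p), giving p = 1/10.
Since Colin is indifferent in equilibrium, Colin's expected payoff equals the payoff from either column against (1/10, 9/10). Using Left: (1/10) + 5(9/10) = 23/5.

23/5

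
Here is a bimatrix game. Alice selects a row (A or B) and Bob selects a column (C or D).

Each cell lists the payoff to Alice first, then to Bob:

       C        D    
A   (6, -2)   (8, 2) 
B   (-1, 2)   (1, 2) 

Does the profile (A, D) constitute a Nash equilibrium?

At (A, D), Alice earns 8; switching to B would give 1, so Alice has no profitable deviation.
Bob earns 2; switching to C would give -2, so Bob has no profitable deviation.
Neither player can gain by a unilateral deviation, so this profile is a Nash equilibrium.

Yes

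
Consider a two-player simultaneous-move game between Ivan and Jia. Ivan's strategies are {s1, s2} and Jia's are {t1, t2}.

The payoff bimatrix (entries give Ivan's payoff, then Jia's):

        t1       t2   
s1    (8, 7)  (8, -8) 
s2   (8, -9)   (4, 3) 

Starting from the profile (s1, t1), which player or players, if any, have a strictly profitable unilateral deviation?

Neither

Ivan at (s1, t1) earns 8; deviating to s2 yields 8 — not better.
Jia earns 7; deviating to t2 yields -8 — not better.
Neither player can strictly improve; the profile is a Nash equilibrium.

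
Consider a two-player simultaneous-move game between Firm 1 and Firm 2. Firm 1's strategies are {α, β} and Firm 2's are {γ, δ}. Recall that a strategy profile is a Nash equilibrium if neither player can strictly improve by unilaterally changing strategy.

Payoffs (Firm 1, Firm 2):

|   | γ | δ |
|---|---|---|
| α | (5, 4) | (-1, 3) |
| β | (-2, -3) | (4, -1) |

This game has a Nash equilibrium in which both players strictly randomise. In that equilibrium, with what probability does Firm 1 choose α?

Let r be the probability that Firm 1 plays α. In a completely mixed equilibrium, Firm 2 must be indifferent between γ and δ.
Firm 2's expected payoff from γ is 4r − 3(1−r); from δ it is 3r − (1−r).
Setting these equal: 7r − 3 = 4r − 1, so r = 2/3.

2/3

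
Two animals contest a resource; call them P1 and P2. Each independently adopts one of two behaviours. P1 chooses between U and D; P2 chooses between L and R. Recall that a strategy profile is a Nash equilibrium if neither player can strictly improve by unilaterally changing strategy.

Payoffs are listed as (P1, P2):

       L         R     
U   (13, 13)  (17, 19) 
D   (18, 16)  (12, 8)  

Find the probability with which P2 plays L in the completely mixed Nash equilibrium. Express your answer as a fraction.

1/2

Let y be the probability that P2 plays L. In a completely mixed equilibrium, P1 must be indifferent between U and D.
P1's expected payoff from U is 13y + 17(1−y); from D it is 18y + 12(1−y).
Setting these equal: −4y + 17 = 6y + 12, so y = 1/2.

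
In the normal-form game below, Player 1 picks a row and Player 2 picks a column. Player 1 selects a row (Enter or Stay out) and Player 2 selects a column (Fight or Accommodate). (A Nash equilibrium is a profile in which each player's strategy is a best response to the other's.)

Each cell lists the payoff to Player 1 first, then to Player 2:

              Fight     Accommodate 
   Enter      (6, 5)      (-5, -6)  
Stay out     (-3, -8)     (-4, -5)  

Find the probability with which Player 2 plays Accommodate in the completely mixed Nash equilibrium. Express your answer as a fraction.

9/10

Let c be the probability that Player 2 plays Fight. In a completely mixed equilibrium, Player 1 must be indifferent between Enter and Stay out.
Player 1's expected payoff from Enter is 6c − 5(1−c); from Stay out it is −3c − 4(1−c).
Setting these equal: 11c − 5 = c − 4, so c = 1/10.
Therefore Player 2 plays Accommodate with probability 1 − 1/10 = 9/10.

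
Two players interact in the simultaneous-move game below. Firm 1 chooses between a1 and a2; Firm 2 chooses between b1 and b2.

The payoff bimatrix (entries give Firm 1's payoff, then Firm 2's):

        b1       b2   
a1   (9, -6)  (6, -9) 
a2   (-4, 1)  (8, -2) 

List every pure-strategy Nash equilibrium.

(a1, b1)

(a1, b1): Firm 1 gets 9 ≥ -4 from a2, and Firm 2 gets -6 ≥ -9 from b2 — Nash equilibrium.
(a1, b2): Firm 1 prefers a2 (8 > 6); Firm 2 prefers b1 (-6 > -9) — not an equilibrium.
(a2, b1): Firm 1 prefers a1 (9 > -4) — not an equilibrium.
(a2, b2): Firm 2 prefers b1 (1 > -2) — not an equilibrium.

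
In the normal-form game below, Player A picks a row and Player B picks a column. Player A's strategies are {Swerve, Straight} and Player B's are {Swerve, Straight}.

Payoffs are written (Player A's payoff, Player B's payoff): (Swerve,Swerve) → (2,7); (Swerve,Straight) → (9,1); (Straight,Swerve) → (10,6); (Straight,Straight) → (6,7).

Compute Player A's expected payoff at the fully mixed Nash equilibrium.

78/11

First find y, the probability Player B plays Swerve, from Player A's indifference between Swerve and Straight: 2y + 9(1−y) = 10y + 6(1−y), giving y = 3/11.
Since Player A is indifferent in equilibrium, Player A's expected payoff equals the payoff from either row against (3/11, 8/11). Using Swerve: 2(3/11) + 9(8/11) = 78/11.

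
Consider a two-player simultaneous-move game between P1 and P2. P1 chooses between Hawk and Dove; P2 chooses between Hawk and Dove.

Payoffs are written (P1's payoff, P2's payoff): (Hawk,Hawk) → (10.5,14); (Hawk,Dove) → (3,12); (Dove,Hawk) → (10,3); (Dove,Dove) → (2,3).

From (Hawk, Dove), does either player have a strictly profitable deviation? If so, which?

P2

P1 at (Hawk, Dove) earns 3; deviating to Dove yields 2 — not better.
P2 earns 12; deviating to Hawk yields 14 — a strict improvement.
Only P2 has a strictly profitable deviation.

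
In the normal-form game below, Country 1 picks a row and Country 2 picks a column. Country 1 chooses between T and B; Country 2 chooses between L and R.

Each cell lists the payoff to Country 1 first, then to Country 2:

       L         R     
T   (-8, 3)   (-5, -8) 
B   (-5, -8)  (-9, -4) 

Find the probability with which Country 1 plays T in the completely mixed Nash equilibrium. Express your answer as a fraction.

Let r be the probability that Country 1 plays T. In a completely mixed equilibrium, Country 2 must be indifferent between L and R.
Country 2's expected payoff from L is 3r − 8(1−r); from R it is −8r − 4(1−r).
Setting these equal: 11r − 8 = −4r − 4, so r = 4/15.

4/15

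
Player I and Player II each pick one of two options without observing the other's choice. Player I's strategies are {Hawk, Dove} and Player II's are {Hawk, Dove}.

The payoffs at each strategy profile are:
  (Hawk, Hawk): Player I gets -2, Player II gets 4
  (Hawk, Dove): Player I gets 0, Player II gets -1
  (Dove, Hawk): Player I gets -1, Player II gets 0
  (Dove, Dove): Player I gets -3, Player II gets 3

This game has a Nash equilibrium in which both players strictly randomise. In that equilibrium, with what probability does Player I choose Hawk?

3/8

Let x be the probability that Player I plays Hawk. In a completely mixed equilibrium, Player II must be indifferent between Hawk and Dove.
Player II's expected payoff from Hawk is 4x; from Dove it is −x + 3(1−x).
Setting these equal: 4x = −4x + 3, so x = 3/8.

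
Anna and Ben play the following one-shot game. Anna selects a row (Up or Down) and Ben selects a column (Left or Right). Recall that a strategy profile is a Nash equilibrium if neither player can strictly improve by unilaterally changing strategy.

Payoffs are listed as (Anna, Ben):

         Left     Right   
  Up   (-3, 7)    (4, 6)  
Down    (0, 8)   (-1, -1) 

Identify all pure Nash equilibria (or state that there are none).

(Up, Left): Anna prefers Down (0 > -3) — not an equilibrium.
(Up, Right): Ben prefers Left (7 > 6) — not an equilibrium.
(Down, Left): Anna gets 0 ≥ -3 from Up, and Ben gets 8 ≥ -1 from Right — Nash equilibrium.
(Down, Right): Anna prefers Up (4 > -1); Ben prefers Left (8 > -1) — not an equilibrium.

(Down, Left)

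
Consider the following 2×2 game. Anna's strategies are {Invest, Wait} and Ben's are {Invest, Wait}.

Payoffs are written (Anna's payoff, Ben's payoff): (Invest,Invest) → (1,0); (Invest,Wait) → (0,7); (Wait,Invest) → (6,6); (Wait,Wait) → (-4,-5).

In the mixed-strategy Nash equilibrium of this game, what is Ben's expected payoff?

7/3

First find p, the probability Anna plays Invest, from Ben's indifference between Invest and Wait: 6(1−p) = 7p − 5(1−p), giving p = 11/18.
Since Ben is indifferent in equilibrium, Ben's expected payoff equals the payoff from either column against (11/18, 7/18). Using Invest: 6(7/18) = 7/3.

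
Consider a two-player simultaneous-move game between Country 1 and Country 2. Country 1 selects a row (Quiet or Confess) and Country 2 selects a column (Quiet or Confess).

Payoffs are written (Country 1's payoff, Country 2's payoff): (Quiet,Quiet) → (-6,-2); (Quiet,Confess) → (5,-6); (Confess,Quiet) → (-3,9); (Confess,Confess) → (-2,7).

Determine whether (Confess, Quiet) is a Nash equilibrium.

Yes

At (Confess, Quiet), Country 1 earns -3; switching to Quiet would give -6, so Country 1 has no profitable deviation.
Country 2 earns 9; switching to Confess would give 7, so Country 2 has no profitable deviation.
Neither player can gain by a unilateral deviation, so this profile is a Nash equilibrium.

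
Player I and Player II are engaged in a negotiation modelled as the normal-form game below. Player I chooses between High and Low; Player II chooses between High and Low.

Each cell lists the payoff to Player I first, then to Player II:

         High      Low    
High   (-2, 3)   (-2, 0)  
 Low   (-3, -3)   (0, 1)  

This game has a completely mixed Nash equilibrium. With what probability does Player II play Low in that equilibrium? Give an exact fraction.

Let c be the probability that Player II plays High. In a completely mixed equilibrium, Player I must be indifferent between High and Low.
Player I's expected payoff from High is −2c − 2(1−c); from Low it is −3c.
Setting these equal: -2 = −3c, so c = 2/3.
Therefore Player II plays Low with probability 1 − 2/3 = 1/3.

1/3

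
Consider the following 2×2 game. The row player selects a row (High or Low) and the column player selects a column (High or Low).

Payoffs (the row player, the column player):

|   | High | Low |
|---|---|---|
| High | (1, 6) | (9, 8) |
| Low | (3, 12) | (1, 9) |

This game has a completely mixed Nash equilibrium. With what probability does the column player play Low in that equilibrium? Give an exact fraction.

Let y be the probability that the column player plays High. In a completely mixed equilibrium, the row player must be indifferent between High and Low.
The row player's expected payoff from High is y + 9(1−y); from Low it is 3y + (1−y).
Setting these equal: −8y + 9 = 2y + 1, so y = 4/5.
Therefore the column player plays Low with probability 1 − 4/5 = 1/5.

1/5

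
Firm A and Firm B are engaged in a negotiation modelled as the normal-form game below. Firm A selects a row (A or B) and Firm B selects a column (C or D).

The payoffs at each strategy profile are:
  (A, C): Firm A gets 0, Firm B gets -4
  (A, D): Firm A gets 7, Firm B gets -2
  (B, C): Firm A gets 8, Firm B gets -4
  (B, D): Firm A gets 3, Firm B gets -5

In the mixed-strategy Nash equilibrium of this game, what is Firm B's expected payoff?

-4

First find x, the probability Firm A plays A, from Firm B's indifference between C and D: −4x − 4(1−x) = −2x − 5(1−x), giving x = 1/3.
Since Firm B is indifferent in equilibrium, Firm B's expected payoff equals the payoff from either column against (1/3, 2/3). Using C: −4(1/3) − 4(2/3) = -4.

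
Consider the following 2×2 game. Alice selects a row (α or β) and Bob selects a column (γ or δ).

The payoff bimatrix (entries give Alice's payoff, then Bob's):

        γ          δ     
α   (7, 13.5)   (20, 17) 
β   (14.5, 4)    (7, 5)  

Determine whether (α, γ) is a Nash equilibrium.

No

At (α, γ), Alice earns 7; switching to β would give 14.5, so Alice would deviate.
Bob earns 13.5; switching to δ would give 17, so Bob would deviate.
Since at least one player can profitably deviate, this is not a Nash equilibrium.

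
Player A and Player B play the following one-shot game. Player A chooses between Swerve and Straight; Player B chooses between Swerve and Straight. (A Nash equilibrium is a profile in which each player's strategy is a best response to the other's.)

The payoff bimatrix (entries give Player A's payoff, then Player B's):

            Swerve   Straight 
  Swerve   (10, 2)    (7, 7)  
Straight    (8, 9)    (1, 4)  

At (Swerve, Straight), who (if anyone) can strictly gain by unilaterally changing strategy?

Player A at (Swerve, Straight) earns 7; deviating to Straight yields 1 — not better.
Player B earns 7; deviating to Swerve yields 2 — not better.
Neither player can strictly improve; the profile is a Nash equilibrium.

Neither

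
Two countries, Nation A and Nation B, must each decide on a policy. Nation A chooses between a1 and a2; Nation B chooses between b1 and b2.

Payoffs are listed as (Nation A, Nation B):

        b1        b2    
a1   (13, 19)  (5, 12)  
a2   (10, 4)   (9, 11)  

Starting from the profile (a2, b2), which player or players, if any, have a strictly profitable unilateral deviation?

Neither

Nation A at (a2, b2) earns 9; deviating to a1 yields 5 — not better.
Nation B earns 11; deviating to b1 yields 4 — not better.
Neither player can strictly improve; the profile is a Nash equilibrium.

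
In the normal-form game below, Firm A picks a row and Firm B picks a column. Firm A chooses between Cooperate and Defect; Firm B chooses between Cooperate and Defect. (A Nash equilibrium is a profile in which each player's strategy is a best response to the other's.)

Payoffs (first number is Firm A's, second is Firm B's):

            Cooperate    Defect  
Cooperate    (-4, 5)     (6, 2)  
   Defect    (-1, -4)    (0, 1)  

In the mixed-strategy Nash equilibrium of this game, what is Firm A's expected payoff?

-2/3

First find y, the probability Firm B plays Cooperate, from Firm A's indifference between Cooperate and Defect: −4y + 6(1−y) = −y, giving y = 2/3.
Since Firm A is indifferent in equilibrium, Firm A's expected payoff equals the payoff from either row against (2/3, 1/3). Using Cooperate: −4(2/3) + 6(1/3) = -2/3.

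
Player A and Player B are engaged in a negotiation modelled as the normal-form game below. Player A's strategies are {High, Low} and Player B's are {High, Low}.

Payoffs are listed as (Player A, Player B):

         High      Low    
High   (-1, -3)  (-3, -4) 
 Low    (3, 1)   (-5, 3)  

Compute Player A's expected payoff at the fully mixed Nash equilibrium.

First find q, the probability Player B plays High, from Player A's indifference between High and Low: −q − 3(1−q) = 3q − 5(1−q), giving q = 1/3.
Since Player A is indifferent in equilibrium, Player A's expected payoff equals the payoff from either row against (1/3, 2/3). Using High: −(1/3) − 3(2/3) = -7/3.

-7/3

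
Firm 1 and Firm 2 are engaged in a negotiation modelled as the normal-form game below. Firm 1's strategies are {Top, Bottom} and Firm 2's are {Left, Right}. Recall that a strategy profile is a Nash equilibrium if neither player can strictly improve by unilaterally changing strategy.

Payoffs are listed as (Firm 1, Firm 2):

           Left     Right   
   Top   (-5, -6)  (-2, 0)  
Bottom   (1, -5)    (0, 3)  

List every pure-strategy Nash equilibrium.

(Top, Left): Firm 1 prefers Bottom (1 > -5); Firm 2 prefers Right (0 > -6) — not an equilibrium.
(Top, Right): Firm 1 prefers Bottom (0 > -2) — not an equilibrium.
(Bottom, Left): Firm 2 prefers Right (3 > -5) — not an equilibrium.
(Bottom, Right): Firm 1 gets 0 ≥ -2 from Top, and Firm 2 gets 3 ≥ -5 from Left — Nash equilibrium.

(Bottom, Right)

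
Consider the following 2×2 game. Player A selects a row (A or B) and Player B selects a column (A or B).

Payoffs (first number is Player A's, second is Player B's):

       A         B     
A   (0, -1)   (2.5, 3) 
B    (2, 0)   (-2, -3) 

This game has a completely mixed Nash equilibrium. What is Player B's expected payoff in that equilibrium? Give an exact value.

-3/7

First find x, the probability Player A plays A, from Player B's indifference between A and B: −x = 3x − 3(1−x), giving x = 3/7.
Since Player B is indifferent in equilibrium, Player B's expected payoff equals the payoff from either column against (3/7, 4/7). Using A: −(3/7) = -3/7.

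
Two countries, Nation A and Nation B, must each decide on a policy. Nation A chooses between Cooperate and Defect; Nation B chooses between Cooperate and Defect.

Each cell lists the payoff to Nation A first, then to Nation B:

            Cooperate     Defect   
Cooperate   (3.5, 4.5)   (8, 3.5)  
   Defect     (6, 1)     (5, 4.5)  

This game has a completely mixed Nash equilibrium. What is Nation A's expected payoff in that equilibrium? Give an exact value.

First find q, the probability Nation B plays Cooperate, from Nation A's indifference between Cooperate and Defect: 3.5q + 8(1−q) = 6q + 5(1−q), giving q = 6/11.
Since Nation A is indifferent in equilibrium, Nation A's expected payoff equals the payoff from either row against (6/11, 5/11). Using Cooperate: 3.5(6/11) + 8(5/11) = 61/11.

61/11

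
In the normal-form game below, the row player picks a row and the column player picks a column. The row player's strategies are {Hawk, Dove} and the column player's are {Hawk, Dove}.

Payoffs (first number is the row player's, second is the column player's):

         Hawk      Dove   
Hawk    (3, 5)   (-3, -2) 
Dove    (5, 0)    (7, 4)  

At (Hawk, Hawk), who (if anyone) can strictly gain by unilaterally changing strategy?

The row player

The row player at (Hawk, Hawk) earns 3; deviating to Dove yields 5 — a strict improvement.
The column player earns 5; deviating to Dove yields -2 — not better.
Only the row player has a strictly profitable deviation.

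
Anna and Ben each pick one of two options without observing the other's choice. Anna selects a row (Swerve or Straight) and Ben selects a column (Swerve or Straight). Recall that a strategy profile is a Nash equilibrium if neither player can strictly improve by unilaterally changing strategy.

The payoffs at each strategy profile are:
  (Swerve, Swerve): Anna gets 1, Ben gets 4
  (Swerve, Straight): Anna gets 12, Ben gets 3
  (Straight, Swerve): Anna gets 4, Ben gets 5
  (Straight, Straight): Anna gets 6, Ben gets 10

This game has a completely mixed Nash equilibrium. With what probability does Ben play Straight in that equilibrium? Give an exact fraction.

Let q be the probability that Ben plays Swerve. In a completely mixed equilibrium, Anna must be indifferent between Swerve and Straight.
Anna's expected payoff from Swerve is q + 12(1−q); from Straight it is 4q + 6(1−q).
Setting these equal: −11q + 12 = −2q + 6, so q = 2/3.
Therefore Ben plays Straight with probability 1 − 2/3 = 1/3.

1/3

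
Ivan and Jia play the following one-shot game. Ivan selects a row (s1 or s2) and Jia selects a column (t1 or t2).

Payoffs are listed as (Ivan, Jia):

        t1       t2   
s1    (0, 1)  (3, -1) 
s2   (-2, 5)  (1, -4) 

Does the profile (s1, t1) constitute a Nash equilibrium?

At (s1, t1), Ivan earns 0; switching to s2 would give -2, so Ivan has no profitable deviation.
Jia earns 1; switching to t2 would give -1, so Jia has no profitable deviation.
Neither player can gain by a unilateral deviation, so this profile is a Nash equilibrium.

Yes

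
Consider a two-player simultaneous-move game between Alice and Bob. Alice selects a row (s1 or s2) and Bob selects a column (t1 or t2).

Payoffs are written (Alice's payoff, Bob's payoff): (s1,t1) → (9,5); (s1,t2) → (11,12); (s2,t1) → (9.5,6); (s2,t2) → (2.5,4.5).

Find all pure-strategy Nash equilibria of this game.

(s1, t2) and (s2, t1)

(s1, t1): Alice prefers s2 (9.5 > 9); Bob prefers t2 (12 > 5) — not an equilibrium.
(s1, t2): Alice gets 11 ≥ 2.5 from s2, and Bob gets 12 ≥ 5 from t1 — Nash equilibrium.
(s2, t1): Alice gets 9.5 ≥ 9 from s1, and Bob gets 6 ≥ 4.5 from t2 — Nash equilibrium.
(s2, t2): Alice prefers s1 (11 > 2.5); Bob prefers t1 (6 > 4.5) — not an equilibrium.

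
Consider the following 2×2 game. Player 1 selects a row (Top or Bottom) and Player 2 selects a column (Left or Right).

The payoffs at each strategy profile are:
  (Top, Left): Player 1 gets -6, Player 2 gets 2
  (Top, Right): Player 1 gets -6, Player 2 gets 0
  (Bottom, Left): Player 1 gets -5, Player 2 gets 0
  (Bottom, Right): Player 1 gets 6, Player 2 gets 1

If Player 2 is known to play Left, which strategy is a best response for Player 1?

Bottom

Against Left, Player 1 earns -6 from Top and -5 from Bottom.
So Bottom is the best response.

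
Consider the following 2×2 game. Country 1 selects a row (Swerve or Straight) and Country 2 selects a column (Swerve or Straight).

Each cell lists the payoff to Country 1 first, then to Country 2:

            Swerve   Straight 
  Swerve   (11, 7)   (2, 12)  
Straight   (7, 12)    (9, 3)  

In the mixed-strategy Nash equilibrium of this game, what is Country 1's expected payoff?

First find q, the probability Country 2 plays Swerve, from Country 1's indifference between Swerve and Straight: 11q + 2(1−q) = 7q + 9(1−q), giving q = 7/11.
Since Country 1 is indifferent in equilibrium, Country 1's expected payoff equals the payoff from either row against (7/11, 4/11). Using Swerve: 11(7/11) + 2(4/11) = 85/11.

85/11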